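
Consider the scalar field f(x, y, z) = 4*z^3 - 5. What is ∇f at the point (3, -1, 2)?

(0, 0, 48)

∂f/∂x = 0
∂f/∂y = 0
∂f/∂z = 12*z^2
∇f = (0, 0, 12*z^2)
At (3, -1, 2): (0, 0, 48).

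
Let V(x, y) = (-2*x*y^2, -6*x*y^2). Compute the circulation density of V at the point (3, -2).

∂V₂/∂x = -6*y^2
∂V₁/∂y = -4*x*y
Scalar curl = 4*x*y - 6*y^2
At (3, -2): -48.

-48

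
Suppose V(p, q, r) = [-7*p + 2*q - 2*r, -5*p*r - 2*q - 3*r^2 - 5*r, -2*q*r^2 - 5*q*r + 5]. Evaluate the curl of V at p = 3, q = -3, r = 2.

(∇×V)₁ = ∂V₃/∂q − ∂V₂/∂r = 5*p - 2*r^2 + r + 5
(∇×V)₂ = ∂V₁/∂r − ∂V₃/∂p = -2
(∇×V)₃ = ∂V₂/∂p − ∂V₁/∂q = -5*r - 2
∇×V = (5*p - 2*r^2 + r + 5, -2, -5*r - 2)
At (3, -3, 2): (14, -2, -12).

(14, -2, -12)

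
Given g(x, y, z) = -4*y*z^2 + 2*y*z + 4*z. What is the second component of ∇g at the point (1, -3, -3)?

-42

(∇g)_2 = ∂g/∂y = -4*z^2 + 2*z
At (1, -3, -3): -42.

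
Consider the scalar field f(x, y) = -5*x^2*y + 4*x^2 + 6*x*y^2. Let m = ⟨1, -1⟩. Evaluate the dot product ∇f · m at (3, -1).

141

∂f/∂x = -10*x*y + 8*x + 6*y^2
∂f/∂y = -5*x^2 + 12*x*y
∇f at (3, -1) = (60, -81)
∇f · m = (60)(1) + (-81)(-1) = 141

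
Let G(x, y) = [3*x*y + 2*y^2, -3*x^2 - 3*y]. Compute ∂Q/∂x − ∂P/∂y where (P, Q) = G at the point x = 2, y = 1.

∂G₂/∂x = -6*x
∂G₁/∂y = 3*x + 4*y
Scalar curl = -9*x - 4*y
At (2, 1): -22.

-22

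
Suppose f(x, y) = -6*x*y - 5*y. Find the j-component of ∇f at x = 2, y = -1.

(∇f)_2 = ∂f/∂y = -6*x - 5
At (2, -1): -17.

-17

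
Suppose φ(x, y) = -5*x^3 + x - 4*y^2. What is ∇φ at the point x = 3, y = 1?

(-134, -8)

∂φ/∂x = -15*x^2 + 1
∂φ/∂y = -8*y
∇φ = (-15*x^2 + 1, -8*y)
At (3, 1): (-134, -8).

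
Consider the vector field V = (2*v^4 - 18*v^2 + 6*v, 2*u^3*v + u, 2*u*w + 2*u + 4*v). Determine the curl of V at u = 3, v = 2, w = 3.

(∇×V)₁ = ∂V₃/∂v − ∂V₂/∂w = 4
(∇×V)₂ = ∂V₁/∂w − ∂V₃/∂u = -2*w - 2
(∇×V)₃ = ∂V₂/∂u − ∂V₁/∂v = 6*u^2*v - 8*v^3 + 36*v - 5
∇×V = (4, -2*w - 2, 6*u^2*v - 8*v^3 + 36*v - 5)
At (3, 2, 3): (4, -8, 111).

(4, -8, 111)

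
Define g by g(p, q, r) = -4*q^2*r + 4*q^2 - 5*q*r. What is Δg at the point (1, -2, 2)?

∂²g/∂p² = 0
∂²g/∂q² = 8*(-r + 1)
∂²g/∂r² = 0
∇²g = -8*r + 8
At (1, -2, 2): -8.

-8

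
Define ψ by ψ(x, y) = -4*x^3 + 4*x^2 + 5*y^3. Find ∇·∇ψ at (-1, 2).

∂²ψ/∂x² = 8*(-3*x + 1)
∂²ψ/∂y² = 30*y
∇²ψ = -24*x + 30*y + 8
At (-1, 2): 92.

92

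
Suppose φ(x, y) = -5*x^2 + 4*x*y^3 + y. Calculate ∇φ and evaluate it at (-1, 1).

∂φ/∂x = -10*x + 4*y^3
∂φ/∂y = 12*x*y^2 + 1
∇φ = (-10*x + 4*y^3, 12*x*y^2 + 1)
At (-1, 1): (14, -11).

(14, -11)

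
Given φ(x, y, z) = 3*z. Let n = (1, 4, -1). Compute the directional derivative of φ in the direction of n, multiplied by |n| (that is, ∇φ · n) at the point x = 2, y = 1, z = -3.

∂φ/∂x = 0
∂φ/∂y = 0
∂φ/∂z = 3
∇φ at (2, 1, -3) = (0, 0, 3)
∇φ · n = (0)(1) + (0)(4) + (3)(-1) = -3

-3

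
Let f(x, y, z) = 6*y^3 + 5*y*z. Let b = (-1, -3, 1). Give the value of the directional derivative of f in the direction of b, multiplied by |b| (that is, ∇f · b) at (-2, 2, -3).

∂f/∂x = 0
∂f/∂y = 18*y^2 + 5*z
∂f/∂z = 5*y
∇f at (-2, 2, -3) = (0, 57, 10)
∇f · b = (0)(-1) + (57)(-3) + (10)(1) = -161

-161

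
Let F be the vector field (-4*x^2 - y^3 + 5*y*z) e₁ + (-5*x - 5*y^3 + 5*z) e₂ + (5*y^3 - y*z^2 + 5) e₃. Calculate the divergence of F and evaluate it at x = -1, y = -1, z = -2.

∂F₁/∂x = -8*x
∂F₂/∂y = -15*y^2
∂F₃/∂z = -2*y*z
∇·F = -8*x - 15*y^2 - 2*y*z
At (-1, -1, -2): -11.

-11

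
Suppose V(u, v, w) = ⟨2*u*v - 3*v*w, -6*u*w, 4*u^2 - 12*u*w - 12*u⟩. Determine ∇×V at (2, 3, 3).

(12, 23, -13)

(∇×V)₁ = ∂V₃/∂v − ∂V₂/∂w = 6*u
(∇×V)₂ = ∂V₁/∂w − ∂V₃/∂u = -8*u - 3*v + 12*w + 12
(∇×V)₃ = ∂V₂/∂u − ∂V₁/∂v = -2*u - 3*w
∇×V = (6*u, -8*u - 3*v + 12*w + 12, -2*u - 3*w)
At (2, 3, 3): (12, 23, -13).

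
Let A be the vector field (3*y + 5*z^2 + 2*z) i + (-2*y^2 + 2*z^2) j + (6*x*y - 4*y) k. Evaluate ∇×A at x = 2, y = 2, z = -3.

(20, -40, -3)

(∇×A)₁ = ∂A₃/∂y − ∂A₂/∂z = 6*x - 4*z - 4
(∇×A)₂ = ∂A₁/∂z − ∂A₃/∂x = -6*y + 10*z + 2
(∇×A)₃ = ∂A₂/∂x − ∂A₁/∂y = -3
∇×A = (6*x - 4*z - 4, -6*y + 10*z + 2, -3)
At (2, 2, -3): (20, -40, -3).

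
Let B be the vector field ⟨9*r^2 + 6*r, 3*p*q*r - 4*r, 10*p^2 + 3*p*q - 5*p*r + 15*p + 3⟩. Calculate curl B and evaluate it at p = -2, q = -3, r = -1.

(-20, 17, 9)

(∇×B)₁ = ∂B₃/∂q − ∂B₂/∂r = -3*p*q + 3*p + 4
(∇×B)₂ = ∂B₁/∂r − ∂B₃/∂p = -20*p - 3*q + 23*r - 9
(∇×B)₃ = ∂B₂/∂p − ∂B₁/∂q = 3*q*r
∇×B = (-3*p*q + 3*p + 4, -20*p - 3*q + 23*r - 9, 3*q*r)
At (-2, -3, -1): (-20, 17, 9).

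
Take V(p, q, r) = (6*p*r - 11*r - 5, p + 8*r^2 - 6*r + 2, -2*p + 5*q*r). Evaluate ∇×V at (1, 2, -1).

(∇×V)₁ = ∂V₃/∂q − ∂V₂/∂r = -11*r + 6
(∇×V)₂ = ∂V₁/∂r − ∂V₃/∂p = 6*p - 9
(∇×V)₃ = ∂V₂/∂p − ∂V₁/∂q = 1
∇×V = (-11*r + 6, 6*p - 9, 1)
At (1, 2, -1): (17, -3, 1).

(17, -3, 1)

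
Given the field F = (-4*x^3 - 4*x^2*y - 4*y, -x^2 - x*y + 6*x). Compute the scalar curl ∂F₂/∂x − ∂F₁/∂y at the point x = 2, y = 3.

∂F₂/∂x = -2*x - y + 6
∂F₁/∂y = -4*x^2 - 4
Scalar curl = 4*x^2 - 2*x - y + 10
At (2, 3): 19.

19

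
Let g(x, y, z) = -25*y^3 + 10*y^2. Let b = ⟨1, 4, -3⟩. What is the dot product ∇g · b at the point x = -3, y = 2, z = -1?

∂g/∂x = 0
∂g/∂y = -75*y^2 + 20*y
∂g/∂z = 0
∇g at (-3, 2, -1) = (0, -260, 0)
∇g · b = (0)(1) + (-260)(4) + (0)(-3) = -1040

-1040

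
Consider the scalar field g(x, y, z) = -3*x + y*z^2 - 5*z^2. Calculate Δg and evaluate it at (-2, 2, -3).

-6

∂²g/∂x² = 0
∂²g/∂y² = 0
∂²g/∂z² = 2*(y - 5)
∇²g = 2*y - 10
At (-2, 2, -3): -6.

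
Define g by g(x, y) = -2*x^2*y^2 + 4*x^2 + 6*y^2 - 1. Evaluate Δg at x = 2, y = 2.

∂²g/∂x² = 4*(-y^2 + 2)
∂²g/∂y² = 4*(-x^2 + 3)
∇²g = -4*x^2 - 4*y^2 + 20
At (2, 2): -12.

-12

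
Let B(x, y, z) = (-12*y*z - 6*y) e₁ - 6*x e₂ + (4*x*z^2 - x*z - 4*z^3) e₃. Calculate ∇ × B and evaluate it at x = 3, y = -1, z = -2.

(0, -6, -24)

(∇×B)₁ = ∂B₃/∂y − ∂B₂/∂z = 0
(∇×B)₂ = ∂B₁/∂z − ∂B₃/∂x = -12*y - 4*z^2 + z
(∇×B)₃ = ∂B₂/∂x − ∂B₁/∂y = 12*z
∇×B = (0, -12*y - 4*z^2 + z, 12*z)
At (3, -1, -2): (0, -6, -24).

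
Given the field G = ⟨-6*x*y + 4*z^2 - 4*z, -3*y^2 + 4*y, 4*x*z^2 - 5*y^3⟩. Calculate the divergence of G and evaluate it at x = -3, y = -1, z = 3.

∂G₁/∂x = -6*y
∂G₂/∂y = -6*y + 4
∂G₃/∂z = 8*x*z
∇·G = 8*x*z - 12*y + 4
At (-3, -1, 3): -56.

-56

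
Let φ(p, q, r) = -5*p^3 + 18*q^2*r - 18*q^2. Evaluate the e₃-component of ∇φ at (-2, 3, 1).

(∇φ)_3 = ∂φ/∂r = 18*q^2
At (-2, 3, 1): 162.

162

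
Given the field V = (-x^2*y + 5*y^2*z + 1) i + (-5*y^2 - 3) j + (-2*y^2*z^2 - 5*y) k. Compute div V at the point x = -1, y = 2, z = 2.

-48

∂V₁/∂x = -2*x*y
∂V₂/∂y = -10*y
∂V₃/∂z = -4*y^2*z
∇·V = -2*x*y - 4*y^2*z - 10*y
At (-1, 2, 2): -48.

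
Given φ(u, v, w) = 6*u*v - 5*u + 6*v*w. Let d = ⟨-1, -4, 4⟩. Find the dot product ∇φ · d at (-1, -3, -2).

∂φ/∂u = 6*v - 5
∂φ/∂v = 6*u + 6*w
∂φ/∂w = 6*v
∇φ at (-1, -3, -2) = (-23, -18, -18)
∇φ · d = (-23)(-1) + (-18)(-4) + (-18)(4) = 23

23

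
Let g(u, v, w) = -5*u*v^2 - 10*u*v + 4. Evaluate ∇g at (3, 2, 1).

∂g/∂u = -5*v^2 - 10*v
∂g/∂v = -10*u*v - 10*u
∂g/∂w = 0
∇g = (-5*v^2 - 10*v, -10*u*v - 10*u, 0)
At (3, 2, 1): (-40, -90, 0).

(-40, -90, 0)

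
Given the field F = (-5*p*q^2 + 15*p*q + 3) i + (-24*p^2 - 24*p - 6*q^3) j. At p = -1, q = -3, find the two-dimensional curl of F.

∂F₂/∂p = -48*p - 24
∂F₁/∂q = -10*p*q + 15*p
Scalar curl = 10*p*q - 63*p - 24
At (-1, -3): 69.

69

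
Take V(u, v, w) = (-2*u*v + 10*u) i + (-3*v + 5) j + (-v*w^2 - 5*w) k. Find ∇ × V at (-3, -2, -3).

(-9, 0, -6)

(∇×V)₁ = ∂V₃/∂v − ∂V₂/∂w = -w^2
(∇×V)₂ = ∂V₁/∂w − ∂V₃/∂u = 0
(∇×V)₃ = ∂V₂/∂u − ∂V₁/∂v = 2*u
∇×V = (-w^2, 0, 2*u)
At (-3, -2, -3): (-9, 0, -6).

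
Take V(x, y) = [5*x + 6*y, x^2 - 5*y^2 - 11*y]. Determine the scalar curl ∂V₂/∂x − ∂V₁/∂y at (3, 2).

0

∂V₂/∂x = 2*x
∂V₁/∂y = 6
Scalar curl = 2*x - 6
At (3, 2): 0.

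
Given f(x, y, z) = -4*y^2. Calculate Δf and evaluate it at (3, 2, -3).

∂²f/∂x² = 0
∂²f/∂y² = -8
∂²f/∂z² = 0
∇²f = -8
At (3, 2, -3): -8.

-8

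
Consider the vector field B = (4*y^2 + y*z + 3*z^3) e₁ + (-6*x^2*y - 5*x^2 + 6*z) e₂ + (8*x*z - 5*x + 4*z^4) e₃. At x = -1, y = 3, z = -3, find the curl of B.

(∇×B)₁ = ∂B₃/∂y − ∂B₂/∂z = -6
(∇×B)₂ = ∂B₁/∂z − ∂B₃/∂x = y + 9*z^2 - 8*z + 5
(∇×B)₃ = ∂B₂/∂x − ∂B₁/∂y = -12*x*y - 10*x - 8*y - z
∇×B = (-6, y + 9*z^2 - 8*z + 5, -12*x*y - 10*x - 8*y - z)
At (-1, 3, -3): (-6, 113, 25).

(-6, 113, 25)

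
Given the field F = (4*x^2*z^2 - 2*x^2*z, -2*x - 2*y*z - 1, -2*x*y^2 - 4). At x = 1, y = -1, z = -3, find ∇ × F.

(2, -24, -2)

(∇×F)₁ = ∂F₃/∂y − ∂F₂/∂z = -4*x*y + 2*y
(∇×F)₂ = ∂F₁/∂z − ∂F₃/∂x = 8*x^2*z - 2*x^2 + 2*y^2
(∇×F)₃ = ∂F₂/∂x − ∂F₁/∂y = -2
∇×F = (-4*x*y + 2*y, 8*x^2*z - 2*x^2 + 2*y^2, -2)
At (1, -1, -3): (2, -24, -2).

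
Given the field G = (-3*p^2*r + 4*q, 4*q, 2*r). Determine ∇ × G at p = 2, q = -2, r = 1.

(∇×G)₁ = ∂G₃/∂q − ∂G₂/∂r = 0
(∇×G)₂ = ∂G₁/∂r − ∂G₃/∂p = -3*p^2
(∇×G)₃ = ∂G₂/∂p − ∂G₁/∂q = -4
∇×G = (0, -3*p^2, -4)
At (2, -2, 1): (0, -12, -4).

(0, -12, -4)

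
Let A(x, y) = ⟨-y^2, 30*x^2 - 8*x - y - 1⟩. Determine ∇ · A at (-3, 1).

-1

∂A₁/∂x = 0
∂A₂/∂y = -1
∇·A = -1
At (-3, 1): -1.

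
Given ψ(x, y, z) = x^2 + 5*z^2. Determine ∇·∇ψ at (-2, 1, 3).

12

∂²ψ/∂x² = 2
∂²ψ/∂y² = 0
∂²ψ/∂z² = 10
∇²ψ = 12
At (-2, 1, 3): 12.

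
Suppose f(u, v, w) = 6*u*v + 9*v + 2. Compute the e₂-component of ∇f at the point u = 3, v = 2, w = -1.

(∇f)_2 = ∂f/∂v = 6*u + 9
At (3, 2, -1): 27.

27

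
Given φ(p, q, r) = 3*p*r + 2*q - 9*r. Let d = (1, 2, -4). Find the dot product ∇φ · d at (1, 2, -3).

19

∂φ/∂p = 3*r
∂φ/∂q = 2
∂φ/∂r = 3*p - 9
∇φ at (1, 2, -3) = (-9, 2, -6)
∇φ · d = (-9)(1) + (2)(2) + (-6)(-4) = 19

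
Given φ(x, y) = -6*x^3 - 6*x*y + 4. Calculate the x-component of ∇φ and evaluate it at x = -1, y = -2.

(∇φ)_1 = ∂φ/∂x = -18*x^2 - 6*y
At (-1, -2): -6.

-6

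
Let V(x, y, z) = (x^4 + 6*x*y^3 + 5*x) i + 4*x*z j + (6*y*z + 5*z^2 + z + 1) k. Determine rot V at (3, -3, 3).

(∇×V)₁ = ∂V₃/∂y − ∂V₂/∂z = -4*x + 6*z
(∇×V)₂ = ∂V₁/∂z − ∂V₃/∂x = 0
(∇×V)₃ = ∂V₂/∂x − ∂V₁/∂y = -18*x*y^2 + 4*z
∇×V = (-4*x + 6*z, 0, -18*x*y^2 + 4*z)
At (3, -3, 3): (6, 0, -474).

(6, 0, -474)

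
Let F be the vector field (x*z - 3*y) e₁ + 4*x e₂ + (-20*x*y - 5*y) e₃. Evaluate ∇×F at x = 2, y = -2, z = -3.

(-45, -38, 7)

(∇×F)₁ = ∂F₃/∂y − ∂F₂/∂z = -20*x - 5
(∇×F)₂ = ∂F₁/∂z − ∂F₃/∂x = x + 20*y
(∇×F)₃ = ∂F₂/∂x − ∂F₁/∂y = 7
∇×F = (-20*x - 5, x + 20*y, 7)
At (2, -2, -3): (-45, -38, 7).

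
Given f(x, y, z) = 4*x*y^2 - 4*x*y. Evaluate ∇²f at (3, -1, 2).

∂²f/∂x² = 0
∂²f/∂y² = 8*x
∂²f/∂z² = 0
∇²f = 8*x
At (3, -1, 2): 24.

24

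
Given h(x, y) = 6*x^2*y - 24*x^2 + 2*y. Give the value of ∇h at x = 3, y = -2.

(-216, 56)

∂h/∂x = 12*x*y - 48*x
∂h/∂y = 6*x^2 + 2
∇h = (12*x*y - 48*x, 6*x^2 + 2)
At (3, -2): (-216, 56).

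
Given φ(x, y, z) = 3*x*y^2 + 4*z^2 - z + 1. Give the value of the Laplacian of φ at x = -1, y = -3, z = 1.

∂²φ/∂x² = 0
∂²φ/∂y² = 6*x
∂²φ/∂z² = 8
∇²φ = 6*x + 8
At (-1, -3, 1): 2.

2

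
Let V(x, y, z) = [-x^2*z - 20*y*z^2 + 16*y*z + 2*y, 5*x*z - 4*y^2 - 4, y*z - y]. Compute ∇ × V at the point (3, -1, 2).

(∇×V)₁ = ∂V₃/∂y − ∂V₂/∂z = -5*x + z - 1
(∇×V)₂ = ∂V₁/∂z − ∂V₃/∂x = -x^2 - 40*y*z + 16*y
(∇×V)₃ = ∂V₂/∂x − ∂V₁/∂y = 20*z^2 - 11*z - 2
∇×V = (-5*x + z - 1, -x^2 - 40*y*z + 16*y, 20*z^2 - 11*z - 2)
At (3, -1, 2): (-14, 55, 56).

(-14, 55, 56)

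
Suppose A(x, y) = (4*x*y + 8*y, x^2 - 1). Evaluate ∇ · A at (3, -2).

∂A₁/∂x = 4*y
∂A₂/∂y = 0
∇·A = 4*y
At (3, -2): -8.

-8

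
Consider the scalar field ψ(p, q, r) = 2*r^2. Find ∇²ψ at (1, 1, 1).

4

∂²ψ/∂p² = 0
∂²ψ/∂q² = 0
∂²ψ/∂r² = 4
∇²ψ = 4
At (1, 1, 1): 4.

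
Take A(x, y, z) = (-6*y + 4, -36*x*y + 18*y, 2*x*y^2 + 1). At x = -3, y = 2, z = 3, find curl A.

(∇×A)₁ = ∂A₃/∂y − ∂A₂/∂z = 4*x*y
(∇×A)₂ = ∂A₁/∂z − ∂A₃/∂x = -2*y^2
(∇×A)₃ = ∂A₂/∂x − ∂A₁/∂y = -36*y + 6
∇×A = (4*x*y, -2*y^2, -36*y + 6)
At (-3, 2, 3): (-24, -8, -66).

(-24, -8, -66)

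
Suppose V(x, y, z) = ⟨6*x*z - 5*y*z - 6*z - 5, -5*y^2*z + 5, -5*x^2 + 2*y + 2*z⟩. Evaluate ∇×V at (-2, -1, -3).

(∇×V)₁ = ∂V₃/∂y − ∂V₂/∂z = 5*y^2 + 2
(∇×V)₂ = ∂V₁/∂z − ∂V₃/∂x = 16*x - 5*y - 6
(∇×V)₃ = ∂V₂/∂x − ∂V₁/∂y = 5*z
∇×V = (5*y^2 + 2, 16*x - 5*y - 6, 5*z)
At (-2, -1, -3): (7, -33, -15).

(7, -33, -15)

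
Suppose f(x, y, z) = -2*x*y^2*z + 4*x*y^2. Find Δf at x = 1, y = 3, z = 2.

∂²f/∂x² = 0
∂²f/∂y² = 4*x*(-z + 2)
∂²f/∂z² = 0
∇²f = -4*x*z + 8*x
At (1, 3, 2): 0.

0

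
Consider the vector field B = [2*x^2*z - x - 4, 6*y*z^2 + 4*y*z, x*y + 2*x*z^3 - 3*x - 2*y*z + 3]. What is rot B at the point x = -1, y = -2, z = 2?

(51, -9, 0)

(∇×B)₁ = ∂B₃/∂y − ∂B₂/∂z = x - 12*y*z - 4*y - 2*z
(∇×B)₂ = ∂B₁/∂z − ∂B₃/∂x = 2*x^2 - y - 2*z^3 + 3
(∇×B)₃ = ∂B₂/∂x − ∂B₁/∂y = 0
∇×B = (x - 12*y*z - 4*y - 2*z, 2*x^2 - y - 2*z^3 + 3, 0)
At (-1, -2, 2): (51, -9, 0).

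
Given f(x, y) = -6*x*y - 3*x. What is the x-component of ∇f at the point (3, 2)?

-15

(∇f)_1 = ∂f/∂x = -6*y - 3
At (3, 2): -15.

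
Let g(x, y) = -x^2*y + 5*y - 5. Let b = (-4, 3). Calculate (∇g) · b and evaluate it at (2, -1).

-13

∂g/∂x = -2*x*y
∂g/∂y = -x^2 + 5
∇g at (2, -1) = (4, 1)
∇g · b = (4)(-4) + (1)(3) = -13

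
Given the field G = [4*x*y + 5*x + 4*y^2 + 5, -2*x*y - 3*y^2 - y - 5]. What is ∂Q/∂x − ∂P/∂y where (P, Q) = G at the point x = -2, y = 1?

-2

∂G₂/∂x = -2*y
∂G₁/∂y = 4*x + 8*y
Scalar curl = -4*x - 10*y
At (-2, 1): -2.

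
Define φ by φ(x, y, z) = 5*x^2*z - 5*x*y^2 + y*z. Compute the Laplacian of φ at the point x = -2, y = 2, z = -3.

-10

∂²φ/∂x² = 10*z
∂²φ/∂y² = -10*x
∂²φ/∂z² = 0
∇²φ = -10*x + 10*z
At (-2, 2, -3): -10.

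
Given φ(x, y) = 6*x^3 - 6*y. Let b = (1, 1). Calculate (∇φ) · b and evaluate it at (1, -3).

∂φ/∂x = 18*x^2
∂φ/∂y = -6
∇φ at (1, -3) = (18, -6)
∇φ · b = (18)(1) + (-6)(1) = 12

12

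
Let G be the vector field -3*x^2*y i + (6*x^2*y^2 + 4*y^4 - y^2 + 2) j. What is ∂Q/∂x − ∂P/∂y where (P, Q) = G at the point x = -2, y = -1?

∂G₂/∂x = 12*x*y^2
∂G₁/∂y = -3*x^2
Scalar curl = 3*x^2 + 12*x*y^2
At (-2, -1): -12.

-12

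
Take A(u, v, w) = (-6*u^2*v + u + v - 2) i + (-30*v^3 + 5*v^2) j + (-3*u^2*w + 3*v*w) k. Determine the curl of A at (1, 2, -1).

(-3, -6, 5)

(∇×A)₁ = ∂A₃/∂v − ∂A₂/∂w = 3*w
(∇×A)₂ = ∂A₁/∂w − ∂A₃/∂u = 6*u*w
(∇×A)₃ = ∂A₂/∂u − ∂A₁/∂v = 6*u^2 - 1
∇×A = (3*w, 6*u*w, 6*u^2 - 1)
At (1, 2, -1): (-3, -6, 5).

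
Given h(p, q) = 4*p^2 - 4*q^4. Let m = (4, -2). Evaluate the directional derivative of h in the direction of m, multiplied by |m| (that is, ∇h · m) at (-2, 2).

∂h/∂p = 8*p
∂h/∂q = -16*q^3
∇h at (-2, 2) = (-16, -128)
∇h · m = (-16)(4) + (-128)(-2) = 192

192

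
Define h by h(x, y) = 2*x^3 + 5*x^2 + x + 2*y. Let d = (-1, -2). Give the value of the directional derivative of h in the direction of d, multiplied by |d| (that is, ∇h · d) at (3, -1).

-89

∂h/∂x = 6*x^2 + 10*x + 1
∂h/∂y = 2
∇h at (3, -1) = (85, 2)
∇h · d = (85)(-1) + (2)(-2) = -89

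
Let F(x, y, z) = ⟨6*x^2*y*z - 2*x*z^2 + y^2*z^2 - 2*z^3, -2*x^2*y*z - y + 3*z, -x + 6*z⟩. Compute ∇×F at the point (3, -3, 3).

(-57, -197, 0)

(∇×F)₁ = ∂F₃/∂y − ∂F₂/∂z = 2*x^2*y - 3
(∇×F)₂ = ∂F₁/∂z − ∂F₃/∂x = 6*x^2*y - 4*x*z + 2*y^2*z - 6*z^2 + 1
(∇×F)₃ = ∂F₂/∂x − ∂F₁/∂y = -6*x^2*z - 4*x*y*z - 2*y*z^2
∇×F = (2*x^2*y - 3, 6*x^2*y - 4*x*z + 2*y^2*z - 6*z^2 + 1, -6*x^2*z - 4*x*y*z - 2*y*z^2)
At (3, -3, 3): (-57, -197, 0).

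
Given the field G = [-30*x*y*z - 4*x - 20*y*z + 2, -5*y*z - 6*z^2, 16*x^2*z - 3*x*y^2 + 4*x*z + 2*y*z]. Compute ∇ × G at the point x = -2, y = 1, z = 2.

(∇×G)₁ = ∂G₃/∂y − ∂G₂/∂z = -6*x*y + 5*y + 14*z
(∇×G)₂ = ∂G₁/∂z − ∂G₃/∂x = -30*x*y - 32*x*z + 3*y^2 - 20*y - 4*z
(∇×G)₃ = ∂G₂/∂x − ∂G₁/∂y = 30*x*z + 20*z
∇×G = (-6*x*y + 5*y + 14*z, -30*x*y - 32*x*z + 3*y^2 - 20*y - 4*z, 30*x*z + 20*z)
At (-2, 1, 2): (45, 163, -80).

(45, 163, -80)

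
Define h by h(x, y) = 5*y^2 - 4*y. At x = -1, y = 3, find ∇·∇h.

10

∂²h/∂x² = 0
∂²h/∂y² = 10
∇²h = 10
At (-1, 3): 10.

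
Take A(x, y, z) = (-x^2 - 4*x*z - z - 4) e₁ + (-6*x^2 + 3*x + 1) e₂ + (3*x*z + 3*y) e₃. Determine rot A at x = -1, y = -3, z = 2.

(∇×A)₁ = ∂A₃/∂y − ∂A₂/∂z = 3
(∇×A)₂ = ∂A₁/∂z − ∂A₃/∂x = -4*x - 3*z - 1
(∇×A)₃ = ∂A₂/∂x − ∂A₁/∂y = -12*x + 3
∇×A = (3, -4*x - 3*z - 1, -12*x + 3)
At (-1, -3, 2): (3, -3, 15).

(3, -3, 15)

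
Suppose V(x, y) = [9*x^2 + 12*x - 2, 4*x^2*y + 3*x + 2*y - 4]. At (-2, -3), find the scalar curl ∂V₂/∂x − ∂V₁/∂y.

51

∂V₂/∂x = 8*x*y + 3
∂V₁/∂y = 0
Scalar curl = 8*x*y + 3
At (-2, -3): 51.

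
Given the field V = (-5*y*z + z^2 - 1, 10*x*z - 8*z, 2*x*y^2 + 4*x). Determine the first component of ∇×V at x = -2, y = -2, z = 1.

44

(∇×V)_1 = ∂V₃/∂y − ∂V₂/∂z
= 4*x*y − (10*x - 8)
= 4*x*y - 10*x + 8
At (-2, -2, 1): 44.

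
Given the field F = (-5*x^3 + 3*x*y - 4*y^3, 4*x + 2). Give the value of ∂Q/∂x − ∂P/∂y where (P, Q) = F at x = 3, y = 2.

∂F₂/∂x = 4
∂F₁/∂y = 3*x - 12*y^2
Scalar curl = -3*x + 12*y^2 + 4
At (3, 2): 43.

43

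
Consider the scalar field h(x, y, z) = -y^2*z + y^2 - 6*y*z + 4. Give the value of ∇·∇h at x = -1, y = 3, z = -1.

∂²h/∂x² = 0
∂²h/∂y² = 2*(-z + 1)
∂²h/∂z² = 0
∇²h = -2*z + 2
At (-1, 3, -1): 4.

4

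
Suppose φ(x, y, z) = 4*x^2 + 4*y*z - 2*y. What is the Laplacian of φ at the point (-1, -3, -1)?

∂²φ/∂x² = 8
∂²φ/∂y² = 0
∂²φ/∂z² = 0
∇²φ = 8
At (-1, -3, -1): 8.

8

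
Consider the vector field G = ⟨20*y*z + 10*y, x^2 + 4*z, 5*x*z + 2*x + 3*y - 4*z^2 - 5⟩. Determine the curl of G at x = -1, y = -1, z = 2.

(-1, -32, -52)

(∇×G)₁ = ∂G₃/∂y − ∂G₂/∂z = -1
(∇×G)₂ = ∂G₁/∂z − ∂G₃/∂x = 20*y - 5*z - 2
(∇×G)₃ = ∂G₂/∂x − ∂G₁/∂y = 2*x - 20*z - 10
∇×G = (-1, 20*y - 5*z - 2, 2*x - 20*z - 10)
At (-1, -1, 2): (-1, -32, -52).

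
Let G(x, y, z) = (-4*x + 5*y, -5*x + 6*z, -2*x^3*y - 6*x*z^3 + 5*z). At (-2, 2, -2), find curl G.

(∇×G)₁ = ∂G₃/∂y − ∂G₂/∂z = -2*x^3 - 6
(∇×G)₂ = ∂G₁/∂z − ∂G₃/∂x = 6*x^2*y + 6*z^3
(∇×G)₃ = ∂G₂/∂x − ∂G₁/∂y = -10
∇×G = (-2*x^3 - 6, 6*x^2*y + 6*z^3, -10)
At (-2, 2, -2): (10, 0, -10).

(10, 0, -10)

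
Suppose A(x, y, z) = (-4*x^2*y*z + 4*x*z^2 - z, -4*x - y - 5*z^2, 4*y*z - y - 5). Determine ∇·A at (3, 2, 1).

∂A₁/∂x = -8*x*y*z + 4*z^2
∂A₂/∂y = -1
∂A₃/∂z = 4*y
∇·A = -8*x*y*z + 4*y + 4*z^2 - 1
At (3, 2, 1): -37.

-37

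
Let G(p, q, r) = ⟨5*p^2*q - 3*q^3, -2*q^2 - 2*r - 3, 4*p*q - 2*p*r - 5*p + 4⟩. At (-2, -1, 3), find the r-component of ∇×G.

-11

(∇×G)_3 = ∂G₂/∂p − ∂G₁/∂q
= 0 − (5*p^2 - 9*q^2)
= -5*p^2 + 9*q^2
At (-2, -1, 3): -11.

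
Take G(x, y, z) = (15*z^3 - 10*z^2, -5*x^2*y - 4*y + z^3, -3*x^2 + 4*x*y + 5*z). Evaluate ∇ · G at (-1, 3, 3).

∂G₁/∂x = 0
∂G₂/∂y = -5*x^2 - 4
∂G₃/∂z = 5
∇·G = -5*x^2 + 1
At (-1, 3, 3): -4.

-4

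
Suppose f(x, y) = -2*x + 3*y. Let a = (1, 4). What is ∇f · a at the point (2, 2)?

10

∂f/∂x = -2
∂f/∂y = 3
∇f at (2, 2) = (-2, 3)
∇f · a = (-2)(1) + (3)(4) = 10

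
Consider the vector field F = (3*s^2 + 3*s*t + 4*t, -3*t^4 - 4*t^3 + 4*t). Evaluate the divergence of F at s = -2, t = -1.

-11

∂F₁/∂s = 6*s + 3*t
∂F₂/∂t = -12*t^3 - 12*t^2 + 4
∇·F = 6*s - 12*t^3 - 12*t^2 + 3*t + 4
At (-2, -1): -11.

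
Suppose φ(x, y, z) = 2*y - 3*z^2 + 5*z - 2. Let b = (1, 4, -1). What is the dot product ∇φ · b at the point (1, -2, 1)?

9

∂φ/∂x = 0
∂φ/∂y = 2
∂φ/∂z = -6*z + 5
∇φ at (1, -2, 1) = (0, 2, -1)
∇φ · b = (0)(1) + (2)(4) + (-1)(-1) = 9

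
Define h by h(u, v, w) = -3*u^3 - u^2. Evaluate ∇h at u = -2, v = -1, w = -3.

(-32, 0, 0)

∂h/∂u = -9*u^2 - 2*u
∂h/∂v = 0
∂h/∂w = 0
∇h = (-9*u^2 - 2*u, 0, 0)
At (-2, -1, -3): (-32, 0, 0).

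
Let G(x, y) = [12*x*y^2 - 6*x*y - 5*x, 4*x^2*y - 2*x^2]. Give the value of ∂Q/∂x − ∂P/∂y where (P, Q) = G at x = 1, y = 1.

-14

∂G₂/∂x = 8*x*y - 4*x
∂G₁/∂y = 24*x*y - 6*x
Scalar curl = -16*x*y + 2*x
At (1, 1): -14.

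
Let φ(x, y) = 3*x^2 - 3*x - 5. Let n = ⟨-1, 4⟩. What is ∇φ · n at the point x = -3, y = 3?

21

∂φ/∂x = 6*x - 3
∂φ/∂y = 0
∇φ at (-3, 3) = (-21, 0)
∇φ · n = (-21)(-1) + (0)(4) = 21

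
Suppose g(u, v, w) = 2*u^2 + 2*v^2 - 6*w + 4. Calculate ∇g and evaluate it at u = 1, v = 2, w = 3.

∂g/∂u = 4*u
∂g/∂v = 4*v
∂g/∂w = -6
∇g = (4*u, 4*v, -6)
At (1, 2, 3): (4, 8, -6).

(4, 8, -6)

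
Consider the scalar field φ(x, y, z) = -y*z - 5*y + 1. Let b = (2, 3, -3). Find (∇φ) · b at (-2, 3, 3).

-15

∂φ/∂x = 0
∂φ/∂y = -z - 5
∂φ/∂z = -y
∇φ at (-2, 3, 3) = (0, -8, -3)
∇φ · b = (0)(2) + (-8)(3) + (-3)(-3) = -15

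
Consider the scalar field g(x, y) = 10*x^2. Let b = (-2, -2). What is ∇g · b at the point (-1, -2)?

∂g/∂x = 20*x
∂g/∂y = 0
∇g at (-1, -2) = (-20, 0)
∇g · b = (-20)(-2) + (0)(-2) = 40

40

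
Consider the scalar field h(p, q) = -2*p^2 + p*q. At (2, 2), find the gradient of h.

∂h/∂p = -4*p + q
∂h/∂q = p
∇h = (-4*p + q, p)
At (2, 2): (-6, 2).

(-6, 2)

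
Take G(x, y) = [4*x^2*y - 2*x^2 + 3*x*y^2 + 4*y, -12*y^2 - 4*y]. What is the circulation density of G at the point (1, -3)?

∂G₂/∂x = 0
∂G₁/∂y = 4*x^2 + 6*x*y + 4
Scalar curl = -4*x^2 - 6*x*y - 4
At (1, -3): 10.

10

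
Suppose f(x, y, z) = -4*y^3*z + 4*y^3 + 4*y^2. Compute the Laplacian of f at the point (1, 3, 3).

∂²f/∂x² = 0
∂²f/∂y² = 8*(-3*y*z + 3*y + 1)
∂²f/∂z² = 0
∇²f = -24*y*z + 24*y + 8
At (1, 3, 3): -136.

-136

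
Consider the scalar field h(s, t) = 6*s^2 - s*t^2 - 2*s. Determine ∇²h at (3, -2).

6

∂²h/∂s² = 12
∂²h/∂t² = -2*s
∇²h = -2*s + 12
At (3, -2): 6.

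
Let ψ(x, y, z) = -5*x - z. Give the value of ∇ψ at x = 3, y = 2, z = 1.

(-5, 0, -1)

∂ψ/∂x = -5
∂ψ/∂y = 0
∂ψ/∂z = -1
∇ψ = (-5, 0, -1)
At (3, 2, 1): (-5, 0, -1).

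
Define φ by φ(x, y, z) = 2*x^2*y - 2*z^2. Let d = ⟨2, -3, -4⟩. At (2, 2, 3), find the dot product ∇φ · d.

∂φ/∂x = 4*x*y
∂φ/∂y = 2*x^2
∂φ/∂z = -4*z
∇φ at (2, 2, 3) = (16, 8, -12)
∇φ · d = (16)(2) + (8)(-3) + (-12)(-4) = 56

56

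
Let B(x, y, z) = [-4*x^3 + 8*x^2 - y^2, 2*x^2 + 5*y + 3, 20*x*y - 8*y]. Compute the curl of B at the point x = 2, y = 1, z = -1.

(32, -20, 10)

(∇×B)₁ = ∂B₃/∂y − ∂B₂/∂z = 20*x - 8
(∇×B)₂ = ∂B₁/∂z − ∂B₃/∂x = -20*y
(∇×B)₃ = ∂B₂/∂x − ∂B₁/∂y = 4*x + 2*y
∇×B = (20*x - 8, -20*y, 4*x + 2*y)
At (2, 1, -1): (32, -20, 10).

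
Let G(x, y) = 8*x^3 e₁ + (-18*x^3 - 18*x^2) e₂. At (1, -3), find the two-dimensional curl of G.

-90

∂G₂/∂x = -54*x^2 - 36*x
∂G₁/∂y = 0
Scalar curl = -54*x^2 - 36*x
At (1, -3): -90.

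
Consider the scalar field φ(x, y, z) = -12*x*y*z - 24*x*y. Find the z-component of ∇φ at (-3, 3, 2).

(∇φ)_3 = ∂φ/∂z = -12*x*y
At (-3, 3, 2): 108.

108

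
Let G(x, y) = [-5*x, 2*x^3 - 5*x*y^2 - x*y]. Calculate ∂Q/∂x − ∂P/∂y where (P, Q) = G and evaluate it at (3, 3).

∂G₂/∂x = 6*x^2 - 5*y^2 - y
∂G₁/∂y = 0
Scalar curl = 6*x^2 - 5*y^2 - y
At (3, 3): 6.

6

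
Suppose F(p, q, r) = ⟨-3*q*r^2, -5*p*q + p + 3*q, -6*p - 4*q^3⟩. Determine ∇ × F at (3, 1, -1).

(∇×F)₁ = ∂F₃/∂q − ∂F₂/∂r = -12*q^2
(∇×F)₂ = ∂F₁/∂r − ∂F₃/∂p = -6*q*r + 6
(∇×F)₃ = ∂F₂/∂p − ∂F₁/∂q = -5*q + 3*r^2 + 1
∇×F = (-12*q^2, -6*q*r + 6, -5*q + 3*r^2 + 1)
At (3, 1, -1): (-12, 12, -1).

(-12, 12, -1)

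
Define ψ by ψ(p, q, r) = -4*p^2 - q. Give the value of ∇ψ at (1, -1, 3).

∂ψ/∂p = -8*p
∂ψ/∂q = -1
∂ψ/∂r = 0
∇ψ = (-8*p, -1, 0)
At (1, -1, 3): (-8, -1, 0).

(-8, -1, 0)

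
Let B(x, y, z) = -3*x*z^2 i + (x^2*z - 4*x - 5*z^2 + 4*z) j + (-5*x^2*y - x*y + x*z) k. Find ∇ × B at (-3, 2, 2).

(∇×B)₁ = ∂B₃/∂y − ∂B₂/∂z = -6*x^2 - x + 10*z - 4
(∇×B)₂ = ∂B₁/∂z − ∂B₃/∂x = 10*x*y - 6*x*z + y - z
(∇×B)₃ = ∂B₂/∂x − ∂B₁/∂y = 2*x*z - 4
∇×B = (-6*x^2 - x + 10*z - 4, 10*x*y - 6*x*z + y - z, 2*x*z - 4)
At (-3, 2, 2): (-35, -24, -16).

(-35, -24, -16)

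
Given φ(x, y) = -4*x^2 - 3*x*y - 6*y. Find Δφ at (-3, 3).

∂²φ/∂x² = -8
∂²φ/∂y² = 0
∇²φ = -8
At (-3, 3): -8.

-8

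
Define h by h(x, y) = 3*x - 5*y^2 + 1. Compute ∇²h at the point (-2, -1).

∂²h/∂x² = 0
∂²h/∂y² = -10
∇²h = -10
At (-2, -1): -10.

-10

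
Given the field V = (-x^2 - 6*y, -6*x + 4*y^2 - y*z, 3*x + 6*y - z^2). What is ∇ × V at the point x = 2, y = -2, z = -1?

(4, -3, 0)

(∇×V)₁ = ∂V₃/∂y − ∂V₂/∂z = y + 6
(∇×V)₂ = ∂V₁/∂z − ∂V₃/∂x = -3
(∇×V)₃ = ∂V₂/∂x − ∂V₁/∂y = 0
∇×V = (y + 6, -3, 0)
At (2, -2, -1): (4, -3, 0).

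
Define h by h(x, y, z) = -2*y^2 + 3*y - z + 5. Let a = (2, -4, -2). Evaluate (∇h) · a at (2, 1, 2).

6

∂h/∂x = 0
∂h/∂y = -4*y + 3
∂h/∂z = -1
∇h at (2, 1, 2) = (0, -1, -1)
∇h · a = (0)(2) + (-1)(-4) + (-1)(-2) = 6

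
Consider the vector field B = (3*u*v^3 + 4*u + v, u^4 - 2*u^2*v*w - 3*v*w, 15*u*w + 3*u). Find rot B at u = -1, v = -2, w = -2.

(∇×B)₁ = ∂B₃/∂v − ∂B₂/∂w = 2*u^2*v + 3*v
(∇×B)₂ = ∂B₁/∂w − ∂B₃/∂u = -15*w - 3
(∇×B)₃ = ∂B₂/∂u − ∂B₁/∂v = 4*u^3 - 9*u*v^2 - 4*u*v*w - 1
∇×B = (2*u^2*v + 3*v, -15*w - 3, 4*u^3 - 9*u*v^2 - 4*u*v*w - 1)
At (-1, -2, -2): (-10, 27, 47).

(-10, 27, 47)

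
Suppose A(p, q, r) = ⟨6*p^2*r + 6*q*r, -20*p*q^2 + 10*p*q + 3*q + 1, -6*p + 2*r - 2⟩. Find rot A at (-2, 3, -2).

(∇×A)₁ = ∂A₃/∂q − ∂A₂/∂r = 0
(∇×A)₂ = ∂A₁/∂r − ∂A₃/∂p = 6*p^2 + 6*q + 6
(∇×A)₃ = ∂A₂/∂p − ∂A₁/∂q = -20*q^2 + 10*q - 6*r
∇×A = (0, 6*p^2 + 6*q + 6, -20*q^2 + 10*q - 6*r)
At (-2, 3, -2): (0, 48, -138).

(0, 48, -138)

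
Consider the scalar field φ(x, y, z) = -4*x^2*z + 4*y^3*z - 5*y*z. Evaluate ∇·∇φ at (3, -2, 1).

∂²φ/∂x² = -8*z
∂²φ/∂y² = 24*y*z
∂²φ/∂z² = 0
∇²φ = 24*y*z - 8*z
At (3, -2, 1): -56.

-56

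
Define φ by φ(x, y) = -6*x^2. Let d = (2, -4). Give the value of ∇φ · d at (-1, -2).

24

∂φ/∂x = -12*x
∂φ/∂y = 0
∇φ at (-1, -2) = (12, 0)
∇φ · d = (12)(2) + (0)(-4) = 24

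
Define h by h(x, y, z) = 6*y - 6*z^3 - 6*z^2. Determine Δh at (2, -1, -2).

∂²h/∂x² = 0
∂²h/∂y² = 0
∂²h/∂z² = -12*(3*z + 1)
∇²h = -36*z - 12
At (2, -1, -2): 60.

60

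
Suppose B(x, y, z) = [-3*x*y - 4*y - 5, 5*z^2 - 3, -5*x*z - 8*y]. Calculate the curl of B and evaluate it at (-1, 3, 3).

(∇×B)₁ = ∂B₃/∂y − ∂B₂/∂z = -10*z - 8
(∇×B)₂ = ∂B₁/∂z − ∂B₃/∂x = 5*z
(∇×B)₃ = ∂B₂/∂x − ∂B₁/∂y = 3*x + 4
∇×B = (-10*z - 8, 5*z, 3*x + 4)
At (-1, 3, 3): (-38, 15, 1).

(-38, 15, 1)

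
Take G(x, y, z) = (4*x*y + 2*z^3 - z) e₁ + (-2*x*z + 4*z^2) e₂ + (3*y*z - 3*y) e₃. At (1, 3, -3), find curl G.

(∇×G)₁ = ∂G₃/∂y − ∂G₂/∂z = 2*x - 5*z - 3
(∇×G)₂ = ∂G₁/∂z − ∂G₃/∂x = 6*z^2 - 1
(∇×G)₃ = ∂G₂/∂x − ∂G₁/∂y = -4*x - 2*z
∇×G = (2*x - 5*z - 3, 6*z^2 - 1, -4*x - 2*z)
At (1, 3, -3): (14, 53, 2).

(14, 53, 2)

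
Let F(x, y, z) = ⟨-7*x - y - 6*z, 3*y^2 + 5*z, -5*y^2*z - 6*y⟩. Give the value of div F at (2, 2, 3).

-15

∂F₁/∂x = -7
∂F₂/∂y = 6*y
∂F₃/∂z = -5*y^2
∇·F = -5*y^2 + 6*y - 7
At (2, 2, 3): -15.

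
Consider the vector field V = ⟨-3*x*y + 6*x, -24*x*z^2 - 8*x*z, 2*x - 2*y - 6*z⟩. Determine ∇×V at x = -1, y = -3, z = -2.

(86, -2, -83)

(∇×V)₁ = ∂V₃/∂y − ∂V₂/∂z = 48*x*z + 8*x - 2
(∇×V)₂ = ∂V₁/∂z − ∂V₃/∂x = -2
(∇×V)₃ = ∂V₂/∂x − ∂V₁/∂y = 3*x - 24*z^2 - 8*z
∇×V = (48*x*z + 8*x - 2, -2, 3*x - 24*z^2 - 8*z)
At (-1, -3, -2): (86, -2, -83).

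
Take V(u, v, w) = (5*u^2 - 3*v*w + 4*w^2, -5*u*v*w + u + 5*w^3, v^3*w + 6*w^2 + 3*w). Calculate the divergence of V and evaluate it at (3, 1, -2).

40

∂V₁/∂u = 10*u
∂V₂/∂v = -5*u*w
∂V₃/∂w = v^3 + 12*w + 3
∇·V = -5*u*w + 10*u + v^3 + 12*w + 3
At (3, 1, -2): 40.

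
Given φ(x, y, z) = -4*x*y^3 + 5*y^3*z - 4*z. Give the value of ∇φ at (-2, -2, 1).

∂φ/∂x = -4*y^3
∂φ/∂y = -12*x*y^2 + 15*y^2*z
∂φ/∂z = 5*y^3 - 4
∇φ = (-4*y^3, -12*x*y^2 + 15*y^2*z, 5*y^3 - 4)
At (-2, -2, 1): (32, 156, -44).

(32, 156, -44)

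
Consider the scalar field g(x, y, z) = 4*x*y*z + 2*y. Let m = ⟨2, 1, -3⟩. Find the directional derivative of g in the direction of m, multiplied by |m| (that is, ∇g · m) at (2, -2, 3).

∂g/∂x = 4*y*z
∂g/∂y = 4*x*z + 2
∂g/∂z = 4*x*y
∇g at (2, -2, 3) = (-24, 26, -16)
∇g · m = (-24)(2) + (26)(1) + (-16)(-3) = 26

26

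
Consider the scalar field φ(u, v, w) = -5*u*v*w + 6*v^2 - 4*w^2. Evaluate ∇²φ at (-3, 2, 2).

4

∂²φ/∂u² = 0
∂²φ/∂v² = 12
∂²φ/∂w² = -8
∇²φ = 4
At (-3, 2, 2): 4.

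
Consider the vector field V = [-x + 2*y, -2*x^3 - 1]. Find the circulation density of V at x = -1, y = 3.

∂V₂/∂x = -6*x^2
∂V₁/∂y = 2
Scalar curl = -6*x^2 - 2
At (-1, 3): -8.

-8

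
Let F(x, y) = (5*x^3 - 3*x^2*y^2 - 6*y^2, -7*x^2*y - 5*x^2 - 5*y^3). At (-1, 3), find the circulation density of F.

∂F₂/∂x = -14*x*y - 10*x
∂F₁/∂y = -6*x^2*y - 12*y
Scalar curl = 6*x^2*y - 14*x*y - 10*x + 12*y
At (-1, 3): 106.

106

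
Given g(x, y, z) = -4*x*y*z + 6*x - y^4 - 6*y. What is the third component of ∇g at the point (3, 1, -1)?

-12

(∇g)_3 = ∂g/∂z = -4*x*y
At (3, 1, -1): -12.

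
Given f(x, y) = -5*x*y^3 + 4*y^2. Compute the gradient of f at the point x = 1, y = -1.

∂f/∂x = -5*y^3
∂f/∂y = -15*x*y^2 + 8*y
∇f = (-5*y^3, -15*x*y^2 + 8*y)
At (1, -1): (5, -23).

(5, -23)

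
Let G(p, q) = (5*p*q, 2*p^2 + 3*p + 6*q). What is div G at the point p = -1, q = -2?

-4

∂G₁/∂p = 5*q
∂G₂/∂q = 6
∇·G = 5*q + 6
At (-1, -2): -4.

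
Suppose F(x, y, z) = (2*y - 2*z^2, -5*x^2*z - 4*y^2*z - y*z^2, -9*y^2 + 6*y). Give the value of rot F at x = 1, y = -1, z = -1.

(∇×F)₁ = ∂F₃/∂y − ∂F₂/∂z = 5*x^2 + 4*y^2 + 2*y*z - 18*y + 6
(∇×F)₂ = ∂F₁/∂z − ∂F₃/∂x = -4*z
(∇×F)₃ = ∂F₂/∂x − ∂F₁/∂y = -10*x*z - 2
∇×F = (5*x^2 + 4*y^2 + 2*y*z - 18*y + 6, -4*z, -10*x*z - 2)
At (1, -1, -1): (35, 4, 8).

(35, 4, 8)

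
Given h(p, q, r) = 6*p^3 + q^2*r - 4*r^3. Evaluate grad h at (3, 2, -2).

(162, -8, -44)

∂h/∂p = 18*p^2
∂h/∂q = 2*q*r
∂h/∂r = q^2 - 12*r^2
∇h = (18*p^2, 2*q*r, q^2 - 12*r^2)
At (3, 2, -2): (162, -8, -44).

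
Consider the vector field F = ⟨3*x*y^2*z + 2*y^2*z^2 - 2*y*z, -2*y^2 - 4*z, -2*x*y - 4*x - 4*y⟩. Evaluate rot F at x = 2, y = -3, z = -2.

(∇×F)₁ = ∂F₃/∂y − ∂F₂/∂z = -2*x
(∇×F)₂ = ∂F₁/∂z − ∂F₃/∂x = 3*x*y^2 + 4*y^2*z + 4
(∇×F)₃ = ∂F₂/∂x − ∂F₁/∂y = -6*x*y*z - 4*y*z^2 + 2*z
∇×F = (-2*x, 3*x*y^2 + 4*y^2*z + 4, -6*x*y*z - 4*y*z^2 + 2*z)
At (2, -3, -2): (-4, -14, -28).

(-4, -14, -28)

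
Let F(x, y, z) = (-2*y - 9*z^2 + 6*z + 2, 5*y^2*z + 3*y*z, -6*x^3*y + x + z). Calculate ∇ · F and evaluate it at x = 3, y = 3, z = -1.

-32

∂F₁/∂x = 0
∂F₂/∂y = 10*y*z + 3*z
∂F₃/∂z = 1
∇·F = 10*y*z + 3*z + 1
At (3, 3, -1): -32.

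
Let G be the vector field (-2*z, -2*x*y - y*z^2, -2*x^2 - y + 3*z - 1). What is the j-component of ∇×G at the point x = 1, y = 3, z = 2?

2

(∇×G)_2 = ∂G₁/∂z − ∂G₃/∂x
= -2 − (-4*x)
= 4*x - 2
At (1, 3, 2): 2.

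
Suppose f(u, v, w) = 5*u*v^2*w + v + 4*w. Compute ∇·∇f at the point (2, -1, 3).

60

∂²f/∂u² = 0
∂²f/∂v² = 10*u*w
∂²f/∂w² = 0
∇²f = 10*u*w
At (2, -1, 3): 60.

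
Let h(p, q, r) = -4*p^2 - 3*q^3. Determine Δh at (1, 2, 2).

∂²h/∂p² = -8
∂²h/∂q² = -18*q
∂²h/∂r² = 0
∇²h = -18*q - 8
At (1, 2, 2): -44.

-44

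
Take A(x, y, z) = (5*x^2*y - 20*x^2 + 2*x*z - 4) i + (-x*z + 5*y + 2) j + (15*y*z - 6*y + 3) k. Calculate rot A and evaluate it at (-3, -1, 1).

(∇×A)₁ = ∂A₃/∂y − ∂A₂/∂z = x + 15*z - 6
(∇×A)₂ = ∂A₁/∂z − ∂A₃/∂x = 2*x
(∇×A)₃ = ∂A₂/∂x − ∂A₁/∂y = -5*x^2 - z
∇×A = (x + 15*z - 6, 2*x, -5*x^2 - z)
At (-3, -1, 1): (6, -6, -46).

(6, -6, -46)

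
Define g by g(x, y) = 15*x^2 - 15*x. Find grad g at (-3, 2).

(-105, 0)

∂g/∂x = 30*x - 15
∂g/∂y = 0
∇g = (30*x - 15, 0)
At (-3, 2): (-105, 0).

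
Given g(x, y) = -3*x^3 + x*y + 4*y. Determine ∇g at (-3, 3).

(-78, 1)

∂g/∂x = -9*x^2 + y
∂g/∂y = x + 4
∇g = (-9*x^2 + y, x + 4)
At (-3, 3): (-78, 1).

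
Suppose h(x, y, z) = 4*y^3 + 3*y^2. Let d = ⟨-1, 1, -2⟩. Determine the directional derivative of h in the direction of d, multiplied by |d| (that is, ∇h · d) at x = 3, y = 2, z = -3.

60

∂h/∂x = 0
∂h/∂y = 12*y^2 + 6*y
∂h/∂z = 0
∇h at (3, 2, -3) = (0, 60, 0)
∇h · d = (0)(-1) + (60)(1) + (0)(-2) = 60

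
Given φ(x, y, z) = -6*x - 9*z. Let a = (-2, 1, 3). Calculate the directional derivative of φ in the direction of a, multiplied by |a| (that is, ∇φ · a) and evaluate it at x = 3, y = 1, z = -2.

-15

∂φ/∂x = -6
∂φ/∂y = 0
∂φ/∂z = -9
∇φ at (3, 1, -2) = (-6, 0, -9)
∇φ · a = (-6)(-2) + (0)(1) + (-9)(3) = -15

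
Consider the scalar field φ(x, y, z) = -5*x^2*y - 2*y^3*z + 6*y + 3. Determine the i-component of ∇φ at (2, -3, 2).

60

(∇φ)_1 = ∂φ/∂x = -10*x*y
At (2, -3, 2): 60.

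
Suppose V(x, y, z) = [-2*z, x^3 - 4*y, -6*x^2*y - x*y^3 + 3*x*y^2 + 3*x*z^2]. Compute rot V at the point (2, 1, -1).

(∇×V)₁ = ∂V₃/∂y − ∂V₂/∂z = -6*x^2 - 3*x*y^2 + 6*x*y
(∇×V)₂ = ∂V₁/∂z − ∂V₃/∂x = 12*x*y + y^3 - 3*y^2 - 3*z^2 - 2
(∇×V)₃ = ∂V₂/∂x − ∂V₁/∂y = 3*x^2
∇×V = (-6*x^2 - 3*x*y^2 + 6*x*y, 12*x*y + y^3 - 3*y^2 - 3*z^2 - 2, 3*x^2)
At (2, 1, -1): (-18, 17, 12).

(-18, 17, 12)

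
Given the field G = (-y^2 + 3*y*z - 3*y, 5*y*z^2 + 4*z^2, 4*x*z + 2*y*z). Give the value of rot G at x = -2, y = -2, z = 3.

(42, -18, -10)

(∇×G)₁ = ∂G₃/∂y − ∂G₂/∂z = -10*y*z - 6*z
(∇×G)₂ = ∂G₁/∂z − ∂G₃/∂x = 3*y - 4*z
(∇×G)₃ = ∂G₂/∂x − ∂G₁/∂y = 2*y - 3*z + 3
∇×G = (-10*y*z - 6*z, 3*y - 4*z, 2*y - 3*z + 3)
At (-2, -2, 3): (42, -18, -10).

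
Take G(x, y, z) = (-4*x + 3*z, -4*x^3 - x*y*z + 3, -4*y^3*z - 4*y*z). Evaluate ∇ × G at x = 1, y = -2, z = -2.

(102, 3, -16)

(∇×G)₁ = ∂G₃/∂y − ∂G₂/∂z = x*y - 12*y^2*z - 4*z
(∇×G)₂ = ∂G₁/∂z − ∂G₃/∂x = 3
(∇×G)₃ = ∂G₂/∂x − ∂G₁/∂y = -12*x^2 - y*z
∇×G = (x*y - 12*y^2*z - 4*z, 3, -12*x^2 - y*z)
At (1, -2, -2): (102, 3, -16).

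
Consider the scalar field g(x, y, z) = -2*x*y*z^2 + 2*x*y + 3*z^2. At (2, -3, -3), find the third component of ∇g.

(∇g)_3 = ∂g/∂z = -4*x*y*z + 6*z
At (2, -3, -3): -90.

-90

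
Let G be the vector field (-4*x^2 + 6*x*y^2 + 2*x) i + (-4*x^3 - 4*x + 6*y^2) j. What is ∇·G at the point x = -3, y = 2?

74

∂G₁/∂x = -8*x + 6*y^2 + 2
∂G₂/∂y = 12*y
∇·G = -8*x + 6*y^2 + 12*y + 2
At (-3, 2): 74.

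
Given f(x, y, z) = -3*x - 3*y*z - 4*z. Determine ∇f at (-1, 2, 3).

∂f/∂x = -3
∂f/∂y = -3*z
∂f/∂z = -3*y - 4
∇f = (-3, -3*z, -3*y - 4)
At (-1, 2, 3): (-3, -9, -10).

(-3, -9, -10)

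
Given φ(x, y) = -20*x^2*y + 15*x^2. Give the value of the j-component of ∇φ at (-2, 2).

-80

(∇φ)_2 = ∂φ/∂y = -20*x^2
At (-2, 2): -80.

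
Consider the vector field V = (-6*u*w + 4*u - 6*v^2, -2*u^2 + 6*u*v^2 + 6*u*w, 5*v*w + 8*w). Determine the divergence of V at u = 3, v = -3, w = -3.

-93

∂V₁/∂u = -6*w + 4
∂V₂/∂v = 12*u*v
∂V₃/∂w = 5*v + 8
∇·V = 12*u*v + 5*v - 6*w + 12
At (3, -3, -3): -93.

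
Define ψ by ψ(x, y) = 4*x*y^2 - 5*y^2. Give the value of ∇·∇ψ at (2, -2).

∂²ψ/∂x² = 0
∂²ψ/∂y² = 2*(4*x - 5)
∇²ψ = 8*x - 10
At (2, -2): 6.

6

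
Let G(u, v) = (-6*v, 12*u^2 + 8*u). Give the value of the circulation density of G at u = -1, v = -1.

-10

∂G₂/∂u = 24*u + 8
∂G₁/∂v = -6
Scalar curl = 24*u + 14
At (-1, -1): -10.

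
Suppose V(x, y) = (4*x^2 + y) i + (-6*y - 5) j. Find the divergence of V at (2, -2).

∂V₁/∂x = 8*x
∂V₂/∂y = -6
∇·V = 8*x - 6
At (2, -2): 10.

10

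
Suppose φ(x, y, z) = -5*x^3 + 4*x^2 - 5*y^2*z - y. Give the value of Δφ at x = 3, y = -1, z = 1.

-92

∂²φ/∂x² = 2*(-15*x + 4)
∂²φ/∂y² = -10*z
∂²φ/∂z² = 0
∇²φ = -30*x - 10*z + 8
At (3, -1, 1): -92.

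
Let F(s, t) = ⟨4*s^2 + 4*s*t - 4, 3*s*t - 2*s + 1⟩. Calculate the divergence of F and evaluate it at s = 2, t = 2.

∂F₁/∂s = 8*s + 4*t
∂F₂/∂t = 3*s
∇·F = 11*s + 4*t
At (2, 2): 30.

30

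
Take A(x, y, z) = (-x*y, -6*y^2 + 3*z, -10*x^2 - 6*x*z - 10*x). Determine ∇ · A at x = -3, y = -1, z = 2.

31

∂A₁/∂x = -y
∂A₂/∂y = -12*y
∂A₃/∂z = -6*x
∇·A = -6*x - 13*y
At (-3, -1, 2): 31.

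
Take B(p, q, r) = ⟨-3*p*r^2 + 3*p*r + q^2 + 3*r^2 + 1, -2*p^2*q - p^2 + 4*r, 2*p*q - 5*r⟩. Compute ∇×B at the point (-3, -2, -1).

(∇×B)₁ = ∂B₃/∂q − ∂B₂/∂r = 2*p - 4
(∇×B)₂ = ∂B₁/∂r − ∂B₃/∂p = -6*p*r + 3*p - 2*q + 6*r
(∇×B)₃ = ∂B₂/∂p − ∂B₁/∂q = -4*p*q - 2*p - 2*q
∇×B = (2*p - 4, -6*p*r + 3*p - 2*q + 6*r, -4*p*q - 2*p - 2*q)
At (-3, -2, -1): (-10, -29, -14).

(-10, -29, -14)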